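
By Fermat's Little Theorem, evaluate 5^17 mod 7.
By Fermat: 5^{6} ≡ 1 (mod 7). 17 = 2×6 + 5. So 5^{17} ≡ 5^{5} ≡ 3 (mod 7)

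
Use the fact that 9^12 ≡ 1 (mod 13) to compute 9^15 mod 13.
By Fermat: 9^{12} ≡ 1 (mod 13). So 9^{15} = 9^{12} · 9^{3} ≡ 9^{3} ≡ 1 (mod 13)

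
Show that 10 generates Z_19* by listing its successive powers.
10^1, 10^2, ..., 10^{18} mod 19: [10, 5, 12, 6, 3, 11, 15, 17, 18, 9, 14, 7, 13, 16, 8, 4, 2, 1]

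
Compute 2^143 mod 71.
Using Fermat: 2^{70} ≡ 1 mod 71. 143 ≡ 3 mod 70. So 2^{143} ≡ 2^{3} ≡ 8 mod 71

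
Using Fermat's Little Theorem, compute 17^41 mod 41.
By Fermat: 17^{40} ≡ 1 mod 41. So 17^{41} = 17^{40} · 17^{1} ≡ 17^{1} ≡ 17 mod 41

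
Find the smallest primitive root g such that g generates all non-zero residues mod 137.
g = 3. Powers: [3, 9, 27, 81, 106, 44, 132, ...] generates all 136 non-zero residues.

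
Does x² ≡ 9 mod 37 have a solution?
By Euler's criterion: 9^{18} ≡ 1 mod 37. Since this equals 1, 9 is a QR.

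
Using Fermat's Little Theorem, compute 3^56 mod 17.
By Fermat: 3^{16} ≡ 1 (mod 17). 56 = 3×16 + 8. So 3^{56} ≡ 3^{8} ≡ 16 (mod 17)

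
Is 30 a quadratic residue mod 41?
By Euler's criterion: 30^{20} ≡ 40 mod 41. Since this equals -1 (≡ 40), 30 is not a QR.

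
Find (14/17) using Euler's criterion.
(14/17) = 14^{8} mod 17 = -1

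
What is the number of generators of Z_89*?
Number of primitive roots mod 89 = φ(p-1) = φ(88) = 40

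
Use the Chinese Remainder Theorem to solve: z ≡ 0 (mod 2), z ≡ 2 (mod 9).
M = 2 × 9 = 18. M₁ = 9, y₁ ≡ 1 (mod 2). M₂ = 2, y₂ ≡ 5 (mod 9). z = 0×9×1 + 2×2×5 ≡ 2 (mod 18)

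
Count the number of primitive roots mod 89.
Number of primitive roots mod 89 = φ(p-1) = φ(88) = 40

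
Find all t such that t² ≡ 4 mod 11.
The square roots of 4 mod 11 are 9 and 2. Verify: 9² = 81 ≡ 4 mod 11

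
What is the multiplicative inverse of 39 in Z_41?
Since 41 is prime, by Fermat 39^(-1) ≡ 39^{39} ≡ 20 (mod 41). Verify: 39 × 20 = 780 ≡ 1 (mod 41)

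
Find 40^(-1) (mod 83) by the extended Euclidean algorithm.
Extended GCD: 40(27) + 83(-13) = 1. So 40^(-1) ≡ 27 (mod 83). Verify: 40 × 27 = 1080 ≡ 1 (mod 83)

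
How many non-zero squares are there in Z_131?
For prime 131, there are (p-1)/2 = (131-1)/2 = 65 quadratic residues (excluding 0).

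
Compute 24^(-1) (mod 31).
Since 31 is prime, by Fermat 24^(-1) ≡ 24^{29} ≡ 22 (mod 31). Verify: 24 × 22 = 528 ≡ 1 (mod 31)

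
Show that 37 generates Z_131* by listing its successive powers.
37^1, 37^2, ..., 37^{130} mod 131: [37, 59, 87, 75, 24, 102, 106, 123, 97, 52, 90, 55, 70, 101, 69, 64, 10, 108, 66, 84, 95, 109, 103, 12, 51, 53, 127, 114, 26, 45, 93, 35, 116, 100, 32, 5, 54, 33, 42, 113, 120, 117, 6, 91, 92, 129, 57, 13, 88, 112, 83, 58, 50, 16, 68, 27, 82, 21, 122, 60, 124, 3, 111, 46, 130, 94, 72, 44, 56, 107, 29, 25, 8, 34, 79, 41, 76, 61, 30, 62, 67, 121, 23, 65, 47, 36, 22, 28, 119, 80, 78, 4, 17, 105, 86, 38, 96, 15, 31, 99, 126, 77, 98, 89, 18, 11, 14, 125, 40, 39, 2, 74, 118, 43, 19, 48, 73, 81, 115, 63, 104, 49, 110, 9, 71, 7, 128, 20, 85, 1]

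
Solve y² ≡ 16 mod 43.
The square roots of 16 mod 43 are 4 and 39. Verify: 4² = 16 ≡ 16 mod 43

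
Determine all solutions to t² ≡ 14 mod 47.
The square roots of 14 mod 47 are 25 and 22. Verify: 25² = 625 ≡ 14 mod 47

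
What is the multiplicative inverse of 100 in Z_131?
Since 131 is prime, by Fermat 100^(-1) ≡ 100^{129} ≡ 38 (mod 131). Verify: 100 × 38 = 3800 ≡ 1 (mod 131)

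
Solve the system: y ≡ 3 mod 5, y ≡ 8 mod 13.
M = 5 × 13 = 65. M₁ = 13, y₁ ≡ 2 mod 5. M₂ = 5, y₂ ≡ 8 mod 13. y = 3×13×2 + 8×5×8 ≡ 8 mod 65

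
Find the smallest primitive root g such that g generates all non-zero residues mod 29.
g = 2. Powers: [2, 4, 8, 16, 3, 6, ...] generates all 28 non-zero residues.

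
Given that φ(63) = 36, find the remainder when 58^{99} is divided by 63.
By Euler: 58^{36} ≡ 1 (mod 63) since gcd(58, 63) = 1. 99 = 2×36 + 27. So 58^{99} ≡ 58^{27} ≡ 1 (mod 63)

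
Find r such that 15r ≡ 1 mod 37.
Since 37 is prime, by Fermat 15^(-1) ≡ 15^{35} ≡ 5 mod 37. Verify: 15 × 5 = 75 ≡ 1 mod 37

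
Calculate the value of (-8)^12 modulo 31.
By repeated squaring (mod 31): (-8)^{1}≡23, (-8)^{2}≡2, (-8)^{4}≡4, (-8)^{8}≡16. Then (-8)^{12} = (-8)^{8+4} ≡ 16 × 4 ≡ 2 (mod 31)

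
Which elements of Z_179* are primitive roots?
There are φ(178) = 88 primitive roots mod 179: {2, 6, 7, 8, 10, 11, 18, 21, 23, 24, 26, 28, 30, 32, 33, 34, 35, 37, 38, 40, 41, 44, 50, 53, 54, 55, 58, 62, 63, 69, 71, 72, 73, 78, 79, 84, 86, 90, 91, 92, 94, 96, 97, 98, 99, 102, 103, 104, 105, 109, 111, 112, 113, 114, 115, 118, 119, 120, 122, 123, 127, 128, 130, 131, 132, 133, 134, 136, 137, 140, 143, 148, 150, 152, 154, 157, 159, 160, 162, 163, 164, 165, 166, 167, 170, 174, 175, 176}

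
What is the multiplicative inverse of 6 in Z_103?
Since 103 is prime, by Fermat 6^(-1) ≡ 6^{101} ≡ 86 (mod 103). Verify: 6 × 86 = 516 ≡ 1 (mod 103)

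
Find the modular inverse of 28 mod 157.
Since 157 is prime, by Fermat 28^(-1) ≡ 28^{155} ≡ 129 mod 157. Verify: 28 × 129 = 3612 ≡ 1 mod 157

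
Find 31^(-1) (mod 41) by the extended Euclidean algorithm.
Extended GCD: 31(4) + 41(-3) = 1. So 31^(-1) ≡ 4 (mod 41). Verify: 31 × 4 = 124 ≡ 1 (mod 41)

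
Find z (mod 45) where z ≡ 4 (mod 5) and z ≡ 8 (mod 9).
M = 5 × 9 = 45. M₁ = 9, y₁ ≡ 4 (mod 5). M₂ = 5, y₂ ≡ 2 (mod 9). z = 4×9×4 + 8×5×2 ≡ 44 (mod 45)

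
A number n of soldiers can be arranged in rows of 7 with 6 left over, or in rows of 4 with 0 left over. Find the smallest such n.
M = 7 × 4 = 28. M₁ = 4, y₁ ≡ 2 (mod 7). M₂ = 7, y₂ ≡ 3 (mod 4). n = 6×4×2 + 0×7×3 ≡ 20 (mod 28)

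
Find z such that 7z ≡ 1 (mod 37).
Since 37 is prime, by Fermat 7^(-1) ≡ 7^{35} ≡ 16 (mod 37). Verify: 7 × 16 = 112 ≡ 1 (mod 37)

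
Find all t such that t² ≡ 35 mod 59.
The square roots of 35 mod 59 are 25 and 34. Verify: 25² = 625 ≡ 35 mod 59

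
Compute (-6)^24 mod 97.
By repeated squaring mod 97: (-6)^{1}≡91, (-6)^{2}≡36, (-6)^{4}≡35, (-6)^{8}≡61, (-6)^{16}≡35. Then (-6)^{24} = (-6)^{16+8} ≡ 35 × 61 ≡ 1 mod 97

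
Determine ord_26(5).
Powers of 5 mod 26: 5^1≡5, 5^2≡25, 5^3≡21, 5^4≡1. ord_26(5) = 4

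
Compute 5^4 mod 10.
5^{4} = 625 ≡ 5 mod 10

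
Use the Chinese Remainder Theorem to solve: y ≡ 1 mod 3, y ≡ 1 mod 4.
M = 3 × 4 = 12. M₁ = 4, y₁ ≡ 1 mod 3. M₂ = 3, y₂ ≡ 3 mod 4. y = 1×4×1 + 1×3×3 ≡ 1 mod 12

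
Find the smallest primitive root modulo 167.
g = 5. Powers: [5, 25, 125, 124, 119, 94, 136, 12, 60, ...] generates all 166 non-zero residues.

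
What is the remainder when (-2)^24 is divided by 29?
By repeated squaring mod 29: (-2)^{1}≡27, (-2)^{2}≡4, (-2)^{4}≡16, (-2)^{8}≡24, (-2)^{16}≡25. Then (-2)^{24} = (-2)^{16+8} ≡ 25 × 24 ≡ 20 mod 29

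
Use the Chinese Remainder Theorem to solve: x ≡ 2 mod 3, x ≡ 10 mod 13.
M = 3 × 13 = 39. M₁ = 13, y₁ ≡ 1 mod 3. M₂ = 3, y₂ ≡ 9 mod 13. x = 2×13×1 + 10×3×9 ≡ 23 mod 39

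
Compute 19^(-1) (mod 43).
Since 43 is prime, by Fermat 19^(-1) ≡ 19^{41} ≡ 34 (mod 43). Verify: 19 × 34 = 646 ≡ 1 (mod 43)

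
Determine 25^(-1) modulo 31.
Since 31 is prime, by Fermat 25^(-1) ≡ 25^{29} ≡ 5 (mod 31). Verify: 25 × 5 = 125 ≡ 1 (mod 31)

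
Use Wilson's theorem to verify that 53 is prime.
(52)! mod 53 = 52. Since this equals -1 mod 53, Wilson confirms 53 is prime.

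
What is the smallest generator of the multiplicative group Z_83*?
g = 2. Powers: [2, 4, 8, 16, 32, 64, 45, 7, ...] generates all 82 non-zero residues.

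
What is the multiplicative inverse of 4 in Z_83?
Since 83 is prime, by Fermat 4^(-1) ≡ 4^{81} ≡ 21 (mod 83). Verify: 4 × 21 = 84 ≡ 1 (mod 83)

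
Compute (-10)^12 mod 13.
Using Fermat: (-10)^{12} ≡ 1 mod 13. 12 ≡ 0 mod 12. So (-10)^{12} ≡ (-10)^{0} ≡ 1 mod 13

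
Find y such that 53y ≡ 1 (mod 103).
Since 103 is prime, by Fermat 53^(-1) ≡ 53^{101} ≡ 35 (mod 103). Verify: 53 × 35 = 1855 ≡ 1 (mod 103)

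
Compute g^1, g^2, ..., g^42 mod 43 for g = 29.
29^1, 29^2, ..., 29^{42} mod 43: [29, 24, 8, 17, 20, 21, 7, 31, 39, 13, 33, 11, 18, 6, 2, 15, 5, 16, 34, 40, 42, 14, 19, 35, 26, 23, 22, 36, 12, 4, 30, 10, 32, 25, 37, 41, 28, 38, 27, 9, 3, 1]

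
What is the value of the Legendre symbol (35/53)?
(35/53) = 35^{26} mod 53 = -1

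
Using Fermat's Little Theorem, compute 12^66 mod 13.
By Fermat: 12^{12} ≡ 1 mod 13. 66 = 5×12 + 6. So 12^{66} ≡ 12^{6} ≡ 1 mod 13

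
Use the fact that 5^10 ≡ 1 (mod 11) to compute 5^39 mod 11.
By Fermat: 5^{10} ≡ 1 (mod 11). 39 = 3×10 + 9. So 5^{39} ≡ 5^{9} ≡ 9 (mod 11)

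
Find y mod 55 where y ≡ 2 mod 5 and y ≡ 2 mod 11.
M = 5 × 11 = 55. M₁ = 11, y₁ ≡ 1 mod 5. M₂ = 5, y₂ ≡ 9 mod 11. y = 2×11×1 + 2×5×9 ≡ 2 mod 55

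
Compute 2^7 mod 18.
By repeated squaring mod 18: 2^{1}≡2, 2^{2}≡4, 2^{4}≡16. Then 2^{7} = 2^{4+2+1} ≡ 16 × 4 × 2 ≡ 2 mod 18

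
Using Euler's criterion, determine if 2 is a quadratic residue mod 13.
By Euler's criterion: 2^{6} ≡ 12 mod 13. Since this equals -1 (≡ 12), 2 is not a QR.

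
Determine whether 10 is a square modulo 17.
By Euler's criterion: 10^{8} ≡ 16 mod 17. Since this equals -1 (≡ 16), 10 is not a QR.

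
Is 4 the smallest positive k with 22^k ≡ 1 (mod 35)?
Powers of 22 mod 35: 22^1≡22, 22^2≡29, 22^3≡8, 22^4≡1. First k with 22^k≡1 is k=4. Yes, ord_35(22) = 4.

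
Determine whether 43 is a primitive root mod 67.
43^{22} ≡ 1 (mod 67) and 22 < 66, so ord_67(43) = 22 ≠ 66 and 43 is not a primitive root.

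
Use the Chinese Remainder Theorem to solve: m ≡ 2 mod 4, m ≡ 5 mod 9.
M = 4 × 9 = 36. M₁ = 9, y₁ ≡ 1 mod 4. M₂ = 4, y₂ ≡ 7 mod 9. m = 2×9×1 + 5×4×7 ≡ 14 mod 36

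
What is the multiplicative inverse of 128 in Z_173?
Since 173 is prime, by Fermat 128^(-1) ≡ 128^{171} ≡ 123 mod 173. Verify: 128 × 123 = 15744 ≡ 1 mod 173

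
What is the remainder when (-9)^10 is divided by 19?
By repeated squaring (mod 19): (-9)^{1}≡10, (-9)^{2}≡5, (-9)^{4}≡6, (-9)^{8}≡17. Then (-9)^{10} = (-9)^{8+2} ≡ 17 × 5 ≡ 9 (mod 19)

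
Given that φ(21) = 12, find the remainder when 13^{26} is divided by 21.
By Euler: 13^{12} ≡ 1 (mod 21) since gcd(13, 21) = 1. 26 = 2×12 + 2. So 13^{26} ≡ 13^{2} ≡ 1 (mod 21)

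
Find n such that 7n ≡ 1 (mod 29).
Since 29 is prime, by Fermat 7^(-1) ≡ 7^{27} ≡ 25 (mod 29). Verify: 7 × 25 = 175 ≡ 1 (mod 29)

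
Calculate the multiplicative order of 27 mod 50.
Powers of 27 mod 50: 27^1≡27, 27^2≡29, 27^3≡33, 27^4≡41, 27^5≡7, 27^6≡39, 27^7≡3, 27^8≡31, 27^9≡37, 27^10≡49, 27^11≡23, 27^12≡21, 27^13≡17, 27^14≡9, 27^15≡43, 27^16≡11, 27^17≡47, 27^18≡19, 27^19≡13, 27^20≡1. ord_50(27) = 20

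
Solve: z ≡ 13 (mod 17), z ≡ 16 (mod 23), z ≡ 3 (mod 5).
M = 17 × 23 × 5 = 1955. M₁ = 115, y₁ ≡ 4 (mod 17). M₂ = 85, y₂ ≡ 13 (mod 23). M₃ = 391, y₃ ≡ 1 (mod 5). z = 13×115×4 + 16×85×13 + 3×391×1 ≡ 1373 (mod 1955)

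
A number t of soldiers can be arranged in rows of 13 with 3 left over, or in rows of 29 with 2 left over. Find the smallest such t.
M = 13 × 29 = 377. M₁ = 29, y₁ ≡ 9 (mod 13). M₂ = 13, y₂ ≡ 9 (mod 29). t = 3×29×9 + 2×13×9 ≡ 263 (mod 377)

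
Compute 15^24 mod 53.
By repeated squaring (mod 53): 15^{1}≡15, 15^{2}≡13, 15^{4}≡10, 15^{8}≡47, 15^{16}≡36. Then 15^{24} = 15^{16+8} ≡ 36 × 47 ≡ 49 (mod 53)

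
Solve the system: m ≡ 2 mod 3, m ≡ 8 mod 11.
M = 3 × 11 = 33. M₁ = 11, y₁ ≡ 2 mod 3. M₂ = 3, y₂ ≡ 4 mod 11. m = 2×11×2 + 8×3×4 ≡ 8 mod 33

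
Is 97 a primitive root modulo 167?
97^{83} ≡ 1 mod 167 and 83 < 166, so ord_167(97) = 83 ≠ 166 and 97 is not a primitive root.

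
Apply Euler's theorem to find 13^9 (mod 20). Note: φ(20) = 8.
By Euler: 13^{8} ≡ 1 (mod 20) since gcd(13, 20) = 1. 9 = 1×8 + 1. So 13^{9} ≡ 13^{1} ≡ 13 (mod 20)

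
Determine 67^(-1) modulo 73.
Since 73 is prime, by Fermat 67^(-1) ≡ 67^{71} ≡ 12 mod 73. Verify: 67 × 12 = 804 ≡ 1 mod 73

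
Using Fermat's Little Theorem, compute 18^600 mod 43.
By Fermat: 18^{42} ≡ 1 (mod 43). 600 ≡ 12 (mod 42). So 18^{600} ≡ 18^{12} ≡ 4 (mod 43)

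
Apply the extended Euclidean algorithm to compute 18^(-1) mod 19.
Extended GCD: 18(-1) + 19(1) = 1. So 18^(-1) ≡ -1 ≡ 18 mod 19. Verify: 18 × 18 = 324 ≡ 1 mod 19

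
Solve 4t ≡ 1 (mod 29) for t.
Since 29 is prime, by Fermat 4^(-1) ≡ 4^{27} ≡ 22 (mod 29). Verify: 4 × 22 = 88 ≡ 1 (mod 29)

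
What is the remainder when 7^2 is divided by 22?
7^{2} = 49 ≡ 5 (mod 22)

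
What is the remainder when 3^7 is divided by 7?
Using Fermat: 3^{6} ≡ 1 (mod 7). 7 ≡ 1 (mod 6). So 3^{7} ≡ 3^{1} ≡ 3 (mod 7)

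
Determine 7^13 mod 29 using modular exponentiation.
By repeated squaring (mod 29): 7^{1}≡7, 7^{2}≡20, 7^{4}≡23, 7^{8}≡7. Then 7^{13} = 7^{8+4+1} ≡ 7 × 23 × 7 ≡ 25 (mod 29)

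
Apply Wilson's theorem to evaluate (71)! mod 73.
(72)! = (71)! × (72) ≡ -1 mod 73. So (71)! ≡ -1 × (72)^(-1) ≡ (-1)×(-1) = 1 mod 73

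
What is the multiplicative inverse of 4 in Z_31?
Since 31 is prime, by Fermat 4^(-1) ≡ 4^{29} ≡ 8 mod 31. Verify: 4 × 8 = 32 ≡ 1 mod 31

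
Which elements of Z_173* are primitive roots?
There are φ(172) = 84 primitive roots mod 173: {2, 3, 5, 7, 8, 11, 12, 17, 18, 19, 20, 26, 27, 28, 30, 32, 39, 42, 44, 45, 46, 48, 50, 53, 58, 59, 61, 62, 63, 65, 66, 68, 69, 70, 71, 72, 74, 75, 76, 79, 82, 86, 87, 91, 94, 97, 98, 99, 101, 102, 103, 104, 105, 107, 108, 110, 111, 112, 114, 115, 120, 123, 125, 127, 128, 129, 131, 134, 141, 143, 145, 146, 147, 153, 154, 155, 156, 161, 162, 165, 166, 168, 170, 171}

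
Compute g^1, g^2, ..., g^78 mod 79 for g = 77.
77^1, 77^2, ..., 77^{78} mod 79: [77, 4, 71, 16, 47, 64, 30, 19, 41, 76, 6, 67, 24, 31, 17, 45, 68, 22, 35, 9, 61, 36, 7, 65, 28, 23, 33, 13, 53, 52, 54, 50, 58, 42, 74, 10, 59, 40, 78, 2, 75, 8, 63, 32, 15, 49, 60, 38, 3, 73, 12, 55, 48, 62, 34, 11, 57, 44, 70, 18, 43, 72, 14, 51, 56, 46, 66, 26, 27, 25, 29, 21, 37, 5, 69, 20, 39, 1]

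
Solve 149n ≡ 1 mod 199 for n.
Since 199 is prime, by Fermat 149^(-1) ≡ 149^{197} ≡ 195 mod 199. Verify: 149 × 195 = 29055 ≡ 1 mod 199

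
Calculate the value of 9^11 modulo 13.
By repeated squaring mod 13: 9^{1}≡9, 9^{2}≡3, 9^{4}≡9, 9^{8}≡3. Then 9^{11} = 9^{8+2+1} ≡ 3 × 3 × 9 ≡ 3 mod 13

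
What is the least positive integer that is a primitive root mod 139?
g = 2. Powers: [2, 4, 8, 16, 32, 64, 128, 117, 95, 51, ...] generates all 138 non-zero residues.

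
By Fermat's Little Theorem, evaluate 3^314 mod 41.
By Fermat: 3^{40} ≡ 1 (mod 41). 314 ≡ 34 (mod 40). So 3^{314} ≡ 3^{34} ≡ 9 (mod 41)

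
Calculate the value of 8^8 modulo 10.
By repeated squaring (mod 10): 8^{1}≡8, 8^{2}≡4, 8^{4}≡6, 8^{8}≡6. So 8^{8} ≡ 6 (mod 10)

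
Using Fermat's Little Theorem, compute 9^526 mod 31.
By Fermat: 9^{30} ≡ 1 mod 31. 526 ≡ 16 mod 30. So 9^{526} ≡ 9^{16} ≡ 9 mod 31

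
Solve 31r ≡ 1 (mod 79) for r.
Since 79 is prime, by Fermat 31^(-1) ≡ 31^{77} ≡ 51 (mod 79). Verify: 31 × 51 = 1581 ≡ 1 (mod 79)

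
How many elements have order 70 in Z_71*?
There are φ(71-1) = φ(70) = 24 primitive roots modulo 71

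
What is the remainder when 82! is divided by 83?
By Wilson's theorem, (82)! ≡ -1 ≡ 82 (mod 83)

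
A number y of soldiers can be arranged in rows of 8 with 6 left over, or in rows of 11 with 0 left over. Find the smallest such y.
M = 8 × 11 = 88. M₁ = 11, y₁ ≡ 3 (mod 8). M₂ = 8, y₂ ≡ 7 (mod 11). y = 6×11×3 + 0×8×7 ≡ 22 (mod 88)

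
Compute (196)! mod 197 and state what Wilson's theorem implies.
(196)! mod 197 = 196. Since this equals -1 (mod 197), Wilson confirms 197 is prime.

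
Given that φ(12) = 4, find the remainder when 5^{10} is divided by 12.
By Euler: 5^{4} ≡ 1 mod 12 since gcd(5, 12) = 1. 10 = 2×4 + 2. So 5^{10} ≡ 5^{2} ≡ 1 mod 12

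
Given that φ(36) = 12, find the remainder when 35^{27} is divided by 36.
By Euler: 35^{12} ≡ 1 mod 36 since gcd(35, 36) = 1. 27 = 2×12 + 3. So 35^{27} ≡ 35^{3} ≡ 35 mod 36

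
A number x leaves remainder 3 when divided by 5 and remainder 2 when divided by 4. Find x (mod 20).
M = 5 × 4 = 20. M₁ = 4, y₁ ≡ 4 (mod 5). M₂ = 5, y₂ ≡ 1 (mod 4). x = 3×4×4 + 2×5×1 ≡ 18 (mod 20)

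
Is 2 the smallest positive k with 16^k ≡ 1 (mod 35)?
Powers of 16 mod 35: 16^1≡16, 16^2≡11, 16^3≡1. 16^2≡11≢1, so ord ≠ 2. No, the actual order is 3.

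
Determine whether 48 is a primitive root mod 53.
ord_53(48) divides 52. For each prime q|52: 48^{26}≡52, 48^{4}≡42, none ≡ 1. So 48 has order 52 and is a primitive root mod 53.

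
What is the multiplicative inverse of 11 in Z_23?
Since 23 is prime, by Fermat 11^(-1) ≡ 11^{21} ≡ 21 mod 23. Verify: 11 × 21 = 231 ≡ 1 mod 23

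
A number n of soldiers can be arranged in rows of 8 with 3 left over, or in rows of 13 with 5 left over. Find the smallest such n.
M = 8 × 13 = 104. M₁ = 13, y₁ ≡ 5 mod 8. M₂ = 8, y₂ ≡ 5 mod 13. n = 3×13×5 + 5×8×5 ≡ 83 mod 104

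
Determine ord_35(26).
Powers of 26 mod 35: 26^1≡26, 26^2≡11, 26^3≡6, 26^4≡16, 26^5≡31, 26^6≡1. ord_35(26) = 6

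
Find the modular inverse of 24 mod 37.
Since 37 is prime, by Fermat 24^(-1) ≡ 24^{35} ≡ 17 mod 37. Verify: 24 × 17 = 408 ≡ 1 mod 37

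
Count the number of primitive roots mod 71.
A prime p has φ(p-1) primitive roots; here φ(70) = 24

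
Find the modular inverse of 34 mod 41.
Since 41 is prime, by Fermat 34^(-1) ≡ 34^{39} ≡ 35 mod 41. Verify: 34 × 35 = 1190 ≡ 1 mod 41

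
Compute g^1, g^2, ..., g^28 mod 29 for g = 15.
15^1, 15^2, ..., 15^{28} mod 29: [15, 22, 11, 20, 10, 5, 17, 23, 26, 13, 21, 25, 27, 28, 14, 7, 18, 9, 19, 24, 12, 6, 3, 16, 8, 4, 2, 1]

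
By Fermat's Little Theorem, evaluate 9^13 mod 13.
By Fermat: 9^{12} ≡ 1 (mod 13). So 9^{13} = 9^{12} · 9^{1} ≡ 9^{1} ≡ 9 (mod 13)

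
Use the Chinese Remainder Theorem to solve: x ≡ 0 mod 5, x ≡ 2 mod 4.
M = 5 × 4 = 20. M₁ = 4, y₁ ≡ 4 mod 5. M₂ = 5, y₂ ≡ 1 mod 4. x = 0×4×4 + 2×5×1 ≡ 10 mod 20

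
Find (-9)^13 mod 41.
By repeated squaring mod 41: (-9)^{1}≡32, (-9)^{2}≡40, (-9)^{4}≡1, (-9)^{8}≡1. Then (-9)^{13} = (-9)^{8+4+1} ≡ 1 × 1 × 32 ≡ 32 mod 41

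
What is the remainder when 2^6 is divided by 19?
By repeated squaring mod 19: 2^{1}≡2, 2^{2}≡4, 2^{4}≡16. Then 2^{6} = 2^{4+2} ≡ 16 × 4 ≡ 7 mod 19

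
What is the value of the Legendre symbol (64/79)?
(64/79) = 64^{39} mod 79 = 1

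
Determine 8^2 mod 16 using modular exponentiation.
8^{2} = 64 ≡ 0 mod 16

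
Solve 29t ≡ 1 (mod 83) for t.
Since 83 is prime, by Fermat 29^(-1) ≡ 29^{81} ≡ 63 (mod 83). Verify: 29 × 63 = 1827 ≡ 1 (mod 83)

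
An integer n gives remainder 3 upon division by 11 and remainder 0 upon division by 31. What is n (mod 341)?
M = 11 × 31 = 341. M₁ = 31, y₁ ≡ 5 (mod 11). M₂ = 11, y₂ ≡ 17 (mod 31). n = 3×31×5 + 0×11×17 ≡ 124 (mod 341)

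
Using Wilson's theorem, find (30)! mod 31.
By Wilson's theorem, (30)! ≡ -1 ≡ 30 mod 31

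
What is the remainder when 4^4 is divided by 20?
4^{4} = 256 ≡ 16 mod 20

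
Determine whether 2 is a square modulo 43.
By Euler's criterion: 2^{21} ≡ 42 mod 43. Since this equals -1 (≡ 42), 2 is not a QR.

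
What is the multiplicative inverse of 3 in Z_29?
Since 29 is prime, by Fermat 3^(-1) ≡ 3^{27} ≡ 10 (mod 29). Verify: 3 × 10 = 30 ≡ 1 (mod 29)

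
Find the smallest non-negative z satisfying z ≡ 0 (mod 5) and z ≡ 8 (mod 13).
M = 5 × 13 = 65. M₁ = 13, y₁ ≡ 2 (mod 5). M₂ = 5, y₂ ≡ 8 (mod 13). z = 0×13×2 + 8×5×8 ≡ 60 (mod 65)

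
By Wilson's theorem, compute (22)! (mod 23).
By Wilson's theorem, (22)! ≡ -1 ≡ 22 (mod 23)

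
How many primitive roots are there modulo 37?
Number of primitive roots mod 37 = φ(p-1) = φ(36) = 12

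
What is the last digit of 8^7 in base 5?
Using Fermat: 8^{4} ≡ 1 (mod 5). 7 ≡ 3 (mod 4). So 8^{7} ≡ 8^{3} ≡ 2 (mod 5)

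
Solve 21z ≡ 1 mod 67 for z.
Since 67 is prime, by Fermat 21^(-1) ≡ 21^{65} ≡ 16 mod 67. Verify: 21 × 16 = 336 ≡ 1 mod 67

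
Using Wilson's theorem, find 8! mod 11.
(10)! = (8)! × (9) × (10) ≡ -1 mod 11. So (8)! ≡ -1 × [(10)(9)]^(-1) ≡ 5 mod 11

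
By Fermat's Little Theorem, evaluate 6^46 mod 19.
By Fermat: 6^{18} ≡ 1 (mod 19). 46 = 2×18 + 10. So 6^{46} ≡ 6^{10} ≡ 6 (mod 19)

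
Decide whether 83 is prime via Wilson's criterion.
(82)! mod 83 = 82. Since 82 ≡ -1 mod 83, 83 is prime.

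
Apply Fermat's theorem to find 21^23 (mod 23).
By Fermat: 21^{22} ≡ 1 (mod 23). So 21^{23} = 21^{22} · 21^{1} ≡ 21^{1} ≡ 21 (mod 23)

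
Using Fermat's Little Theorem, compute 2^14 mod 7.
By Fermat: 2^{6} ≡ 1 (mod 7). 14 = 2×6 + 2. So 2^{14} ≡ 2^{2} ≡ 4 (mod 7)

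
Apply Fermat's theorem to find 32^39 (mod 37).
By Fermat: 32^{36} ≡ 1 (mod 37). So 32^{39} = 32^{36} · 32^{3} ≡ 32^{3} ≡ 23 (mod 37)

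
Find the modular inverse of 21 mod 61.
Since 61 is prime, by Fermat 21^(-1) ≡ 21^{59} ≡ 32 mod 61. Verify: 21 × 32 = 672 ≡ 1 mod 61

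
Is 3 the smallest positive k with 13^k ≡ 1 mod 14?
Powers of 13 mod 14: 13^1≡13, 13^2≡1. Already 13^2≡1, so the order is 2 < 3. No, the actual order is 2.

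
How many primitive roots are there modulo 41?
A prime p has φ(p-1) primitive roots; here φ(40) = 16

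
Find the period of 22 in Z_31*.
Powers of 22 mod 31: 22^1≡22, 22^2≡19, 22^3≡15, 22^4≡20, 22^5≡6, 22^6≡8, 22^7≡21, 22^8≡28, 22^9≡27, 22^10≡5, 22^11≡17, 22^12≡2, 22^13≡13, 22^14≡7, 22^15≡30, 22^16≡9, 22^17≡12, 22^18≡16, 22^19≡11, 22^20≡25, 22^21≡23, 22^22≡10, 22^23≡3, 22^24≡4, 22^25≡26, 22^26≡14, 22^27≡29, 22^28≡18, 22^29≡24, 22^30≡1. Order = 30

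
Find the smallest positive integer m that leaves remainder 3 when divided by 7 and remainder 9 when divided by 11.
M = 7 × 11 = 77. M₁ = 11, y₁ ≡ 2 mod 7. M₂ = 7, y₂ ≡ 8 mod 11. m = 3×11×2 + 9×7×8 ≡ 31 mod 77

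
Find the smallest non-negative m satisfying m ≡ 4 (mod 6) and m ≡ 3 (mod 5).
M = 6 × 5 = 30. M₁ = 5, y₁ ≡ 5 (mod 6). M₂ = 6, y₂ ≡ 1 (mod 5). m = 4×5×5 + 3×6×1 ≡ 28 (mod 30)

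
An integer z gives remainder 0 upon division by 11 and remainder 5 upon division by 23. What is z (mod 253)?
M = 11 × 23 = 253. M₁ = 23, y₁ ≡ 1 (mod 11). M₂ = 11, y₂ ≡ 21 (mod 23). z = 0×23×1 + 5×11×21 ≡ 143 (mod 253)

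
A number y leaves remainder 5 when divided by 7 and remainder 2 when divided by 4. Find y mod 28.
M = 7 × 4 = 28. M₁ = 4, y₁ ≡ 2 mod 7. M₂ = 7, y₂ ≡ 3 mod 4. y = 5×4×2 + 2×7×3 ≡ 26 mod 28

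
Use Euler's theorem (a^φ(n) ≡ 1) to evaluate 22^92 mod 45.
By Euler: 22^{24} ≡ 1 mod 45 since gcd(22, 45) = 1. 92 = 3×24 + 20. So 22^{92} ≡ 22^{20} ≡ 16 mod 45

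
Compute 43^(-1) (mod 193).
Since 193 is prime, by Fermat 43^(-1) ≡ 43^{191} ≡ 9 (mod 193). Verify: 43 × 9 = 387 ≡ 1 (mod 193)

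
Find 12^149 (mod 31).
Using Fermat: 12^{30} ≡ 1 (mod 31). 149 ≡ 29 (mod 30). So 12^{149} ≡ 12^{29} ≡ 13 (mod 31)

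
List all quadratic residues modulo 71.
QRs mod 71: {1, 2, 3, 4, 5, 6, 8, 9, 10, 12, 15, 16, 18, 19, 20, 24, 25, 27, 29, 30, 32, 36, 37, 38, 40, 43, 45, 48, 49, 50, 54, 57, 58, 60, 64}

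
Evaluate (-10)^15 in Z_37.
By repeated squaring (mod 37): (-10)^{1}≡27, (-10)^{2}≡26, (-10)^{4}≡10, (-10)^{8}≡26. Then (-10)^{15} = (-10)^{8+4+2+1} ≡ 26 × 10 × 26 × 27 ≡ 36 (mod 37)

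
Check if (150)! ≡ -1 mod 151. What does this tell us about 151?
(150)! mod 151 = 150. Since this equals -1 mod 151, Wilson confirms 151 is prime.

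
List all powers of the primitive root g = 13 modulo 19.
13^1, 13^2, ..., 13^{18} mod 19: [13, 17, 12, 4, 14, 11, 10, 16, 18, 6, 2, 7, 15, 5, 8, 9, 3, 1]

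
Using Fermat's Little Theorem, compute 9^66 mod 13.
By Fermat: 9^{12} ≡ 1 (mod 13). 66 = 5×12 + 6. So 9^{66} ≡ 9^{6} ≡ 1 (mod 13)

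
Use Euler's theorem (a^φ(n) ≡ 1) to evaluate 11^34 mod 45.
By Euler: 11^{24} ≡ 1 mod 45 since gcd(11, 45) = 1. 34 = 1×24 + 10. So 11^{34} ≡ 11^{10} ≡ 16 mod 45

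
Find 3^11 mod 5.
Using Fermat: 3^{4} ≡ 1 mod 5. 11 ≡ 3 mod 4. So 3^{11} ≡ 3^{3} ≡ 2 mod 5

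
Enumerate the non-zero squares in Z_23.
Squares in Z_23*: {1, 2, 3, 4, 6, 8, 9, 12, 13, 16, 18}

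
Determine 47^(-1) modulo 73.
Since 73 is prime, by Fermat 47^(-1) ≡ 47^{71} ≡ 14 (mod 73). Verify: 47 × 14 = 658 ≡ 1 (mod 73)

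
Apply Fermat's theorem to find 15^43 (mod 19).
By Fermat: 15^{18} ≡ 1 (mod 19). 43 = 2×18 + 7. So 15^{43} ≡ 15^{7} ≡ 13 (mod 19)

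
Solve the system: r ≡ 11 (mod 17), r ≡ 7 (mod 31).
M = 17 × 31 = 527. M₁ = 31, y₁ ≡ 11 (mod 17). M₂ = 17, y₂ ≡ 11 (mod 31). r = 11×31×11 + 7×17×11 ≡ 317 (mod 527)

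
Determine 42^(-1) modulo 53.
Since 53 is prime, by Fermat 42^(-1) ≡ 42^{51} ≡ 24 (mod 53). Verify: 42 × 24 = 1008 ≡ 1 (mod 53)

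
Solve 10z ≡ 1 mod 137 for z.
Since 137 is prime, by Fermat 10^(-1) ≡ 10^{135} ≡ 96 mod 137. Verify: 10 × 96 = 960 ≡ 1 mod 137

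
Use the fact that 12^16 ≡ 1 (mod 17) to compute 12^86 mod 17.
By Fermat: 12^{16} ≡ 1 (mod 17). 86 = 5×16 + 6. So 12^{86} ≡ 12^{6} ≡ 2 (mod 17)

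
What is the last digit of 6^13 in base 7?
Using Fermat: 6^{6} ≡ 1 mod 7. 13 ≡ 1 mod 6. So 6^{13} ≡ 6^{1} ≡ 6 mod 7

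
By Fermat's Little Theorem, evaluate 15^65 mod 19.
By Fermat: 15^{18} ≡ 1 (mod 19). 65 = 3×18 + 11. So 15^{65} ≡ 15^{11} ≡ 3 (mod 19)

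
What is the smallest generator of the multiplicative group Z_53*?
g = 2. Powers: [2, 4, 8, 16, 32, 11, 22, 44, ...] generates all 52 non-zero residues.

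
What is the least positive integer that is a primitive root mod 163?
g = 2. For each prime q|162: 2^{81}≡162, 2^{54}≡104, none ≡ 1, so ord_163(2) = 162 and 2 is a primitive root.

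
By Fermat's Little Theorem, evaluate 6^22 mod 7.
By Fermat: 6^{6} ≡ 1 (mod 7). 22 = 3×6 + 4. So 6^{22} ≡ 6^{4} ≡ 1 (mod 7)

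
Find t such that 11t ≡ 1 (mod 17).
Since 17 is prime, by Fermat 11^(-1) ≡ 11^{15} ≡ 14 (mod 17). Verify: 11 × 14 = 154 ≡ 1 (mod 17)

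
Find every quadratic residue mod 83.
Squares in Z_83*: {1, 3, 4, 7, 9, 10, 11, 12, 16, 17, 21, 23, 25, 26, 27, 28, 29, 30, 31, 33, 36, 37, 38, 40, 41, 44, 48, 49, 51, 59, 61, 63, 64, 65, 68, 69, 70, 75, 77, 78, 81}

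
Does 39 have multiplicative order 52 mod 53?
Powers of 39 mod 53: 39^1≡39, 39^2≡37, 39^3≡12, 39^4≡44, 39^5≡20, 39^6≡38, 39^7≡51, 39^8≡28, 39^9≡32, 39^10≡29, 39^11≡18, 39^12≡13, 39^13≡30, 39^14≡4, 39^15≡50, 39^16≡42, 39^17≡48, 39^18≡17, 39^19≡27, 39^20≡46, 39^21≡45, 39^22≡6, 39^23≡22, 39^24≡10, 39^25≡19, 39^26≡52, 39^27≡14, 39^28≡16, 39^29≡41, 39^30≡9, 39^31≡33, 39^32≡15, 39^33≡2, 39^34≡25, 39^35≡21, 39^36≡24, 39^37≡35, 39^38≡40, 39^39≡23, 39^40≡49, 39^41≡3, 39^42≡11, 39^43≡5, 39^44≡36, 39^45≡26, 39^46≡7, 39^47≡8, 39^48≡47, 39^49≡31, 39^50≡43, 39^51≡34, 39^52≡1. First k with 39^k≡1 is k=52. Yes, ord_53(39) = 52.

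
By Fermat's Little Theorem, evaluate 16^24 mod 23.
By Fermat: 16^{22} ≡ 1 (mod 23). So 16^{24} = 16^{22} · 16^{2} ≡ 16^{2} ≡ 3 (mod 23)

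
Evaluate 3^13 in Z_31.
By repeated squaring (mod 31): 3^{1}≡3, 3^{2}≡9, 3^{4}≡19, 3^{8}≡20. Then 3^{13} = 3^{8+4+1} ≡ 20 × 19 × 3 ≡ 24 (mod 31)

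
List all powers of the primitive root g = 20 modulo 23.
20^1, 20^2, ..., 20^{22} mod 23: [20, 9, 19, 12, 10, 16, 21, 6, 5, 8, 22, 3, 14, 4, 11, 13, 7, 2, 17, 18, 15, 1]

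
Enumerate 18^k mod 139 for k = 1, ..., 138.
18^1, 18^2, ..., 18^{138} mod 139: [18, 46, 133, 31, 2, 36, 92, 127, 62, 4, 72, 45, 115, 124, 8, 5, 90, 91, 109, 16, 10, 41, 43, 79, 32, 20, 82, 86, 19, 64, 40, 25, 33, 38, 128, 80, 50, 66, 76, 117, 21, 100, 132, 13, 95, 42, 61, 125, 26, 51, 84, 122, 111, 52, 102, 29, 105, 83, 104, 65, 58, 71, 27, 69, 130, 116, 3, 54, 138, 121, 93, 6, 108, 137, 103, 47, 12, 77, 135, 67, 94, 24, 15, 131, 134, 49, 48, 30, 123, 129, 98, 96, 60, 107, 119, 57, 53, 120, 75, 99, 114, 106, 101, 11, 59, 89, 73, 63, 22, 118, 39, 7, 126, 44, 97, 78, 14, 113, 88, 55, 17, 28, 87, 37, 110, 34, 56, 35, 74, 81, 68, 112, 70, 9, 23, 136, 85, 1]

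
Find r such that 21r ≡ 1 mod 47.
Since 47 is prime, by Fermat 21^(-1) ≡ 21^{45} ≡ 9 mod 47. Verify: 21 × 9 = 189 ≡ 1 mod 47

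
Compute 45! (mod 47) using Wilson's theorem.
(46)! = (45)! × (46) ≡ -1 (mod 47). So (45)! ≡ -1 × (46)^(-1) ≡ (-1)×(-1) = 1 (mod 47)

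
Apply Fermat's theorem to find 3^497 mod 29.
By Fermat: 3^{28} ≡ 1 mod 29. 497 ≡ 21 mod 28. So 3^{497} ≡ 3^{21} ≡ 17 mod 29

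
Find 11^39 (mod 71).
By repeated squaring (mod 71): 11^{1}≡11, 11^{2}≡50, 11^{4}≡15, 11^{8}≡12, 11^{16}≡2, 11^{32}≡4. Then 11^{39} = 11^{32+4+2+1} ≡ 4 × 15 × 50 × 11 ≡ 56 (mod 71)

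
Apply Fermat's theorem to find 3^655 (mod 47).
By Fermat: 3^{46} ≡ 1 (mod 47). 655 ≡ 11 (mod 46). So 3^{655} ≡ 3^{11} ≡ 4 (mod 47)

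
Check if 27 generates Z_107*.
27^{53} ≡ 1 (mod 107) and 53 < 106, so ord_107(27) = 53 ≠ 106 and 27 is not a primitive root.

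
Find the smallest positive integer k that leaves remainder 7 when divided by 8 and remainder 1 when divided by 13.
M = 8 × 13 = 104. M₁ = 13, y₁ ≡ 5 (mod 8). M₂ = 8, y₂ ≡ 5 (mod 13). k = 7×13×5 + 1×8×5 ≡ 79 (mod 104)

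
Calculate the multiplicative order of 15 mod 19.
Powers of 15 mod 19: 15^1≡15, 15^2≡16, 15^3≡12, 15^4≡9, 15^5≡2, 15^6≡11, 15^7≡13, 15^8≡5, 15^9≡18, 15^10≡4, 15^11≡3, 15^12≡7, 15^13≡10, 15^14≡17, 15^15≡8, 15^16≡6, 15^17≡14, 15^18≡1. ord_19(15) = 18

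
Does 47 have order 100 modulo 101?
47^{50} ≡ 1 mod 101 and 50 < 100, so ord_101(47) = 50 ≠ 100 and 47 is not a primitive root.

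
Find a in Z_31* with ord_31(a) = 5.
2 has order 5 mod 31 since 2^{5} ≡ 1 mod 31 and no smaller power works.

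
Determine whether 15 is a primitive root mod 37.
ord_37(15) divides 36. For each prime q|36: 15^{18}≡36, 15^{12}≡26, none ≡ 1. So 15 has order 36 and is a primitive root mod 37.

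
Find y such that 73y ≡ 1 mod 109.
Since 109 is prime, by Fermat 73^(-1) ≡ 73^{107} ≡ 3 mod 109. Verify: 73 × 3 = 219 ≡ 1 mod 109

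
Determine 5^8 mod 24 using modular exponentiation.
By repeated squaring mod 24: 5^{1}≡5, 5^{2}≡1, 5^{4}≡1, 5^{8}≡1. So 5^{8} ≡ 1 mod 24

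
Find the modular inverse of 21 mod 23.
Since 23 is prime, by Fermat 21^(-1) ≡ 21^{21} ≡ 11 (mod 23). Verify: 21 × 11 = 231 ≡ 1 (mod 23)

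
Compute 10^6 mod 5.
By repeated squaring mod 5: 10^{1}≡0, 10^{2}≡0, 10^{4}≡0. Then 10^{6} = 10^{4+2} ≡ 0 × 0 ≡ 0 mod 5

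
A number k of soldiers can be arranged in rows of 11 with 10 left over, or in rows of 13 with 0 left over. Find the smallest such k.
M = 11 × 13 = 143. M₁ = 13, y₁ ≡ 6 (mod 11). M₂ = 11, y₂ ≡ 6 (mod 13). k = 10×13×6 + 0×11×6 ≡ 65 (mod 143)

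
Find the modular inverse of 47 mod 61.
Since 61 is prime, by Fermat 47^(-1) ≡ 47^{59} ≡ 13 (mod 61). Verify: 47 × 13 = 611 ≡ 1 (mod 61)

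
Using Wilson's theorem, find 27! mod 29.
(28)! = (27)! × (28) ≡ -1 (mod 29). So (27)! ≡ -1 × (28)^(-1) ≡ (-1)×(-1) = 1 (mod 29)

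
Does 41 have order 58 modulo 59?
41^{29} ≡ 1 (mod 59) and 29 < 58, so ord_59(41) = 29 ≠ 58 and 41 is not a primitive root.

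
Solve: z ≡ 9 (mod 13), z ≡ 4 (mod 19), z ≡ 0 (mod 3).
M = 13 × 19 × 3 = 741. M₁ = 57, y₁ ≡ 8 (mod 13). M₂ = 39, y₂ ≡ 1 (mod 19). M₃ = 247, y₃ ≡ 1 (mod 3). z = 9×57×8 + 4×39×1 + 0×247×1 ≡ 555 (mod 741)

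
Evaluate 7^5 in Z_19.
By repeated squaring (mod 19): 7^{1}≡7, 7^{2}≡11, 7^{4}≡7. Then 7^{5} = 7^{4+1} ≡ 7 × 7 ≡ 11 (mod 19)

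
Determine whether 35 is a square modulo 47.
By Euler's criterion: 35^{23} ≡ 46 mod 47. Since this equals -1 (≡ 46), 35 is not a QR.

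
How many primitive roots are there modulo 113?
Number of primitive roots mod 113 = φ(p-1) = φ(112) = 48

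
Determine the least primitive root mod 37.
g = 2. For each prime q|36: 2^{18}≡36, 2^{12}≡26, none ≡ 1, so ord_37(2) = 36 and 2 is a primitive root.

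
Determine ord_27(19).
Powers of 19 mod 27: 19^1≡19, 19^2≡10, 19^3≡1. ord_27(19) = 3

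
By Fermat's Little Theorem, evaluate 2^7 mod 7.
By Fermat: 2^{6} ≡ 1 mod 7. So 2^{7} = 2^{6} · 2^{1} ≡ 2^{1} ≡ 2 mod 7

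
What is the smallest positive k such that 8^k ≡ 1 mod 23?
Powers of 8 mod 23: 8^1≡8, 8^2≡18, 8^3≡6, 8^4≡2, 8^5≡16, 8^6≡13, 8^7≡12, 8^8≡4, 8^9≡9, 8^10≡3, 8^11≡1. ord_23(8) = 11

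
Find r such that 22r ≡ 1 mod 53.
Since 53 is prime, by Fermat 22^(-1) ≡ 22^{51} ≡ 41 mod 53. Verify: 22 × 41 = 902 ≡ 1 mod 53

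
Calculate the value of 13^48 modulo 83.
By repeated squaring mod 83: 13^{1}≡13, 13^{2}≡3, 13^{4}≡9, 13^{8}≡81, 13^{16}≡4, 13^{32}≡16. Then 13^{48} = 13^{32+16} ≡ 16 × 4 ≡ 64 mod 83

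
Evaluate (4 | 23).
(4/23) = 4^{11} mod 23 = 1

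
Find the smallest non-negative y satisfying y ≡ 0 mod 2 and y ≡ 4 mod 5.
M = 2 × 5 = 10. M₁ = 5, y₁ ≡ 1 mod 2. M₂ = 2, y₂ ≡ 3 mod 5. y = 0×5×1 + 4×2×3 ≡ 4 mod 10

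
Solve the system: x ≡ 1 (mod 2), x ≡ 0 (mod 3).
M = 2 × 3 = 6. M₁ = 3, y₁ ≡ 1 (mod 2). M₂ = 2, y₂ ≡ 2 (mod 3). x = 1×3×1 + 0×2×2 ≡ 3 (mod 6)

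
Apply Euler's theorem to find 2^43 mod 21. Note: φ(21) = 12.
By Euler: 2^{12} ≡ 1 mod 21 since gcd(2, 21) = 1. 43 = 3×12 + 7. So 2^{43} ≡ 2^{7} ≡ 2 mod 21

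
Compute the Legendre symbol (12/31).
(12/31) = 12^{15} mod 31 = -1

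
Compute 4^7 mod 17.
By repeated squaring (mod 17): 4^{1}≡4, 4^{2}≡16, 4^{4}≡1. Then 4^{7} = 4^{4+2+1} ≡ 1 × 16 × 4 ≡ 13 (mod 17)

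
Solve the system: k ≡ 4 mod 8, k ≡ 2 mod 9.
M = 8 × 9 = 72. M₁ = 9, y₁ ≡ 1 mod 8. M₂ = 8, y₂ ≡ 8 mod 9. k = 4×9×1 + 2×8×8 ≡ 20 mod 72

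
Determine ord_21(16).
Powers of 16 mod 21: 16^1≡16, 16^2≡4, 16^3≡1. So the order of 16 is 3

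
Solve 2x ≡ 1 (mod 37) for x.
Since 37 is prime, by Fermat 2^(-1) ≡ 2^{35} ≡ 19 (mod 37). Verify: 2 × 19 = 38 ≡ 1 (mod 37)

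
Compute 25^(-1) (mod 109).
Since 109 is prime, by Fermat 25^(-1) ≡ 25^{107} ≡ 48 (mod 109). Verify: 25 × 48 = 1200 ≡ 1 (mod 109)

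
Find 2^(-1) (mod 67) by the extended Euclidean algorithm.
Extended GCD: 2(-33) + 67(1) = 1. So 2^(-1) ≡ -33 ≡ 34 (mod 67). Verify: 2 × 34 = 68 ≡ 1 (mod 67)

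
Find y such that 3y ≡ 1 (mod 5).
Since 5 is prime, by Fermat 3^(-1) ≡ 3^{3} ≡ 2 (mod 5). Verify: 3 × 2 = 6 ≡ 1 (mod 5)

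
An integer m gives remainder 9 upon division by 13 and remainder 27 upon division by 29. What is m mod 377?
M = 13 × 29 = 377. M₁ = 29, y₁ ≡ 9 mod 13. M₂ = 13, y₂ ≡ 9 mod 29. m = 9×29×9 + 27×13×9 ≡ 230 mod 377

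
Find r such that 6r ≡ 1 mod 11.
Since 11 is prime, by Fermat 6^(-1) ≡ 6^{9} ≡ 2 mod 11. Verify: 6 × 2 = 12 ≡ 1 mod 11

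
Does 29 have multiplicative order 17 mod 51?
Powers of 29 mod 51: 29^1≡29, 29^2≡25, 29^3≡11, 29^4≡13, 29^5≡20, 29^6≡19, 29^7≡41, 29^8≡16, 29^9≡5, 29^10≡43, 29^11≡23, 29^12≡4, 29^13≡14, 29^14≡49, 29^15≡44, 29^16≡1. Already 29^16≡1, so the order is 16 < 17. No, the actual order is 16.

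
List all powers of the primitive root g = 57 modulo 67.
57^1, 57^2, ..., 57^{66} mod 67: [57, 33, 5, 17, 31, 25, 18, 21, 58, 23, 38, 22, 48, 56, 43, 39, 12, 14, 61, 60, 3, 37, 32, 15, 51, 26, 8, 54, 63, 40, 2, 47, 66, 10, 34, 62, 50, 36, 42, 49, 46, 9, 44, 29, 45, 19, 11, 24, 28, 55, 53, 6, 7, 64, 30, 35, 52, 16, 41, 59, 13, 4, 27, 65, 20, 1]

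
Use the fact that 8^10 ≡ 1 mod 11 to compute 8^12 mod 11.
By Fermat: 8^{10} ≡ 1 mod 11. So 8^{12} = 8^{10} · 8^{2} ≡ 8^{2} ≡ 9 mod 11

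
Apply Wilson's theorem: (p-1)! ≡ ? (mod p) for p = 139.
By Wilson's theorem, (138)! ≡ -1 ≡ 138 (mod 139)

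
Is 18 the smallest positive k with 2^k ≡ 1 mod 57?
Powers of 2 mod 57: 2^1≡2, 2^2≡4, 2^3≡8, 2^4≡16, 2^5≡32, 2^6≡7, 2^7≡14, 2^8≡28, 2^9≡56, 2^10≡55, 2^11≡53, 2^12≡49, 2^13≡41, 2^14≡25, 2^15≡50, 2^16≡43, 2^17≡29, 2^18≡1. First k with 2^k≡1 is k=18. Yes, ord_57(2) = 18.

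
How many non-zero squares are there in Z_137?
For prime 137, there are (p-1)/2 = (137-1)/2 = 68 quadratic residues (excluding 0).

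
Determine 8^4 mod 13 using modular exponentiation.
8^{4} = 4096 ≡ 1 (mod 13)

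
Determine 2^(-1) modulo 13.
Since 13 is prime, by Fermat 2^(-1) ≡ 2^{11} ≡ 7 (mod 13). Verify: 2 × 7 = 14 ≡ 1 (mod 13)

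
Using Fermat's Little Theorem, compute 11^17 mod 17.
By Fermat: 11^{16} ≡ 1 (mod 17). So 11^{17} = 11^{16} · 11^{1} ≡ 11^{1} ≡ 11 (mod 17)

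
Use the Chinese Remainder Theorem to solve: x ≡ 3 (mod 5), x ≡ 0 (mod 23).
M = 5 × 23 = 115. M₁ = 23, y₁ ≡ 2 (mod 5). M₂ = 5, y₂ ≡ 14 (mod 23). x = 3×23×2 + 0×5×14 ≡ 23 (mod 115)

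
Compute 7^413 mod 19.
Using Fermat: 7^{18} ≡ 1 (mod 19). 413 ≡ 17 (mod 18). So 7^{413} ≡ 7^{17} ≡ 11 (mod 19)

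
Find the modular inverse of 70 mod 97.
Since 97 is prime, by Fermat 70^(-1) ≡ 70^{95} ≡ 79 mod 97. Verify: 70 × 79 = 5530 ≡ 1 mod 97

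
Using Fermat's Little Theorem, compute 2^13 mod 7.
By Fermat: 2^{6} ≡ 1 mod 7. 13 = 2×6 + 1. So 2^{13} ≡ 2^{1} ≡ 2 mod 7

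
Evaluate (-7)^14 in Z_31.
By repeated squaring (mod 31): (-7)^{1}≡24, (-7)^{2}≡18, (-7)^{4}≡14, (-7)^{8}≡10. Then (-7)^{14} = (-7)^{8+4+2} ≡ 10 × 14 × 18 ≡ 9 (mod 31)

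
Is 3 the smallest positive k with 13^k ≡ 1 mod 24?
Powers of 13 mod 24: 13^1≡13, 13^2≡1. Already 13^2≡1, so the order is 2 < 3. No, the actual order is 2.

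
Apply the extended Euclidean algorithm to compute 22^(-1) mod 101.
Extended GCD: 22(23) + 101(-5) = 1. So 22^(-1) ≡ 23 mod 101. Verify: 22 × 23 = 506 ≡ 1 mod 101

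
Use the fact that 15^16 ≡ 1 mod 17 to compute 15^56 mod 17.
By Fermat: 15^{16} ≡ 1 mod 17. 56 = 3×16 + 8. So 15^{56} ≡ 15^{8} ≡ 1 mod 17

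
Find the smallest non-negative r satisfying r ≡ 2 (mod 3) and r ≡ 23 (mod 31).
M = 3 × 31 = 93. M₁ = 31, y₁ ≡ 1 (mod 3). M₂ = 3, y₂ ≡ 21 (mod 31). r = 2×31×1 + 23×3×21 ≡ 23 (mod 93)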